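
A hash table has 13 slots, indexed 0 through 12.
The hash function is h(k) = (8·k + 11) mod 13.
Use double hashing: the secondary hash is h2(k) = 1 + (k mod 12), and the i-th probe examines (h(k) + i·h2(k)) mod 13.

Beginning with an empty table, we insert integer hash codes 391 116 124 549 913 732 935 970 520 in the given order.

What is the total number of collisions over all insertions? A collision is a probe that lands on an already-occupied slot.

391: h=6 → slot 6
116: h=3 → slot 3
124: h=2 → slot 2
549: h=9 → slot 9
913: h=9, h2=2, probe 9,11 → slot 11
732: h=4 → slot 4
935: h=3, h2=12, probe 3,2,1 → slot 1
970: h=10 → slot 10
520: h=11, h2=5, probe 11,3,8 → slot 8
Table: [., 935, 124, 116, 732, ., 391, ., 520, 549, 970, 913, .]

5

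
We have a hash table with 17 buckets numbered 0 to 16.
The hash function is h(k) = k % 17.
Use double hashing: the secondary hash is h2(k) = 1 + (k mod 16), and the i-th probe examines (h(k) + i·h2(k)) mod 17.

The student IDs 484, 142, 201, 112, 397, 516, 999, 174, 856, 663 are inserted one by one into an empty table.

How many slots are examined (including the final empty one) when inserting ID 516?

2

484 hashes to 8; slot 8 is free => place at 8.
142 hashes to 6; slot 6 is free => place at 6.
201 hashes to 14; slot 14 is free => place at 14.
112 hashes to 10; slot 10 is free => place at 10.
397 hashes to 6, h2=14; 6 taken => place at 3.
516 hashes to 6, h2=5; 6 taken => place at 11.
999 hashes to 13; slot 13 is free => place at 13.
174 hashes to 4; slot 4 is free => place at 4.
856 hashes to 6, h2=9; 6 taken => place at 15.
663 hashes to 0; slot 0 is free => place at 0.
Table: [663, _, _, 397, 174, _, 142, _, 484, _, 112, 516, _, 999, 201, 856, _]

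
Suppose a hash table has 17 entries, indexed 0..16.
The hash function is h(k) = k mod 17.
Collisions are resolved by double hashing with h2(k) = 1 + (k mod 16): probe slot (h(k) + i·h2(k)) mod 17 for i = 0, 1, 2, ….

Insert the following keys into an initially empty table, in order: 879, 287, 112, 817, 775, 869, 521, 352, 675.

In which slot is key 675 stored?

16

Insert 879: h=12, slot 12 empty → index 12.
Insert 287: h=15, slot 15 empty → index 15.
Insert 112: h=10, slot 10 empty → index 10.
Insert 817: h=1, slot 1 empty → index 1.
Insert 775: h=10, h2=8, slots 10,1 occupied → index 9.
Insert 869: h=2, slot 2 empty → index 2.
Insert 521: h=11, slot 11 empty → index 11.
Insert 352: h=12, h2=1, slot 12 occupied → index 13.
Insert 675: h=12, h2=4, slot 12 occupied → index 16.
Table: [—, 817, 869, —, —, —, —, —, —, 775, 112, 521, 879, 352, —, 287, 675]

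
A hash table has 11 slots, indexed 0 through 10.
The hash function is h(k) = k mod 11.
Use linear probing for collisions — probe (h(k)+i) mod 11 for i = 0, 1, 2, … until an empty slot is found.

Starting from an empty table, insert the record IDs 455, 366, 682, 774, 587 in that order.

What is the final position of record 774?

Insert 455: h=4, slot 4 empty -> index 4.
Insert 366: h=3, slot 3 empty -> index 3.
Insert 682: h=0, slot 0 empty -> index 0.
Insert 774: h=4, slot 4 occupied -> index 5.
Insert 587: h=4, slots 4,5 occupied -> index 6.
Table: [682, -, -, 366, 455, 774, 587, -, -, -, -]

5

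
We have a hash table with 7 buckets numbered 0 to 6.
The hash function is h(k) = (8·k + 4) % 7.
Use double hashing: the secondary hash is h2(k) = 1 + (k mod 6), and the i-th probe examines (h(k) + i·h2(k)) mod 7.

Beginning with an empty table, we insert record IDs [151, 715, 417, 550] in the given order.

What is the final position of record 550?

Insert 151: h=1, slot 1 empty -> index 1.
Insert 715: h=5, slot 5 empty -> index 5.
Insert 417: h=1, h2=4, slots 1,5 occupied -> index 2.
Insert 550: h=1, h2=5, slot 1 occupied -> index 6.
Table: [—, 151, 417, —, —, 715, 550]

6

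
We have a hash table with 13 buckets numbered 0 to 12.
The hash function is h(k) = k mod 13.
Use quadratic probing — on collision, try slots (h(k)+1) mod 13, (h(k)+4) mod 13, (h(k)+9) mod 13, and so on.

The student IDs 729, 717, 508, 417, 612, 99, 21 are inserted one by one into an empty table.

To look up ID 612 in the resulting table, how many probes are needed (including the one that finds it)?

729: h=1 → slot 1
717: h=2 → slot 2
508: h=1, probe 1,2,5 → slot 5
417: h=1, probe 1,2,5,10 → slot 10
612: h=1, probe 1,2,5,10,4 → slot 4
99: h=8 → slot 8
21: h=8, probe 8,9 → slot 9
Table: [., 729, 717, ., 612, 508, ., ., 99, 21, 417, ., .]
Lookup 612: h=1, probe 1,2,5,10,4 → found at 4.

5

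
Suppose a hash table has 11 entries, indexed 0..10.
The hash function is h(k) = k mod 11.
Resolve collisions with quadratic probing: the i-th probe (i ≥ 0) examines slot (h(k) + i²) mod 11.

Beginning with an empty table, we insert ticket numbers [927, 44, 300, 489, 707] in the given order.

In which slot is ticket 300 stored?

927: h=3 => slot 3
44: h=0 => slot 0
300: h=3, probe 3,4 => slot 4
489: h=5 => slot 5
707: h=3, probe 3,4,7 => slot 7
Table: [44, ∅, ∅, 927, 300, 489, ∅, 707, ∅, ∅, ∅]

4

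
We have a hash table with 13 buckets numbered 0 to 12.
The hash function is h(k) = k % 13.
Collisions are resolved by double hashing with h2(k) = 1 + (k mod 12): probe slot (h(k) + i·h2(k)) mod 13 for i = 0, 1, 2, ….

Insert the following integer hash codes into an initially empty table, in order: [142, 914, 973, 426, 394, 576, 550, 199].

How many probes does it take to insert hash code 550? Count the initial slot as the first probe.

142: h=12 → slot 12
914: h=4 → slot 4
973: h=11 → slot 11
426: h=10 → slot 10
394: h=4, h2=11, probe 4,2 → slot 2
576: h=4, h2=1, probe 4,5 → slot 5
550: h=4, h2=11, probe 4,2,0 → slot 0
199: h=4, h2=8, probe 4,12,7 → slot 7
Table: [550, -, 394, -, 914, 576, -, 199, -, -, 426, 973, 142]

3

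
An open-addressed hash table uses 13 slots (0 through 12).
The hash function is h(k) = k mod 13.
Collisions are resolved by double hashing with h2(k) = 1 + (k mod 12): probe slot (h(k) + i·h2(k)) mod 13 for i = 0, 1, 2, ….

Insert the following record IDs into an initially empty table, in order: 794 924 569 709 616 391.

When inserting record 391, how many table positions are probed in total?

794 hashes to 1; slot 1 is free → place at 1.
924 hashes to 1, h2=1; 1 taken → place at 2.
569 hashes to 10; slot 10 is free → place at 10.
709 hashes to 7; slot 7 is free → place at 7.
616 hashes to 5; slot 5 is free → place at 5.
391 hashes to 1, h2=8; 1 taken → place at 9.
Table: [—, 794, 924, —, —, 616, —, 709, —, 391, 569, —, —]

2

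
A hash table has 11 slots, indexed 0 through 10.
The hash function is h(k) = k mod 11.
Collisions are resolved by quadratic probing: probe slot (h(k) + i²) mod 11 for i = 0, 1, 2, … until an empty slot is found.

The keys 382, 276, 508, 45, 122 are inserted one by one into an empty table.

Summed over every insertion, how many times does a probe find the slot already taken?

5

382 hashes to 8; slot 8 is free -> place at 8.
276 hashes to 1; slot 1 is free -> place at 1.
508 hashes to 2; slot 2 is free -> place at 2.
45 hashes to 1; 1,2 taken -> place at 5.
122 hashes to 1; 1,2,5 taken -> place at 10.
Table: [∅, 276, 508, ∅, ∅, 45, ∅, ∅, 382, ∅, 122]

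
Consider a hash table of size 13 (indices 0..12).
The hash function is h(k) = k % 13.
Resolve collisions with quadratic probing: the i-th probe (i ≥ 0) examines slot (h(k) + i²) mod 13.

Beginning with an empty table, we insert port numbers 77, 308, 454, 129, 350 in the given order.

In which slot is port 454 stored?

0

77: h=12 -> slot 12
308: h=9 -> slot 9
454: h=12, probe 12,0 -> slot 0
129: h=12, probe 12,0,3 -> slot 3
350: h=12, probe 12,0,3,8 -> slot 8
Table: [454, ., ., 129, ., ., ., ., 350, 308, ., ., 77]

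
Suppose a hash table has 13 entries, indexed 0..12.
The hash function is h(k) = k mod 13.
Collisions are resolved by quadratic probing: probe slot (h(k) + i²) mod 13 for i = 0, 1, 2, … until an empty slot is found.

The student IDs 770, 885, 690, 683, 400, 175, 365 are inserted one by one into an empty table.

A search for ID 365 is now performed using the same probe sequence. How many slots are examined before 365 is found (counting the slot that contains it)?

3

770: h=3 → slot 3
885: h=1 → slot 1
690: h=1, probe 1,2 → slot 2
683: h=7 → slot 7
400: h=10 → slot 10
175: h=6 → slot 6
365: h=1, probe 1,2,5 → slot 5
Table: [_, 885, 690, 770, _, 365, 175, 683, _, _, 400, _, _]
Lookup 365: h=1, probe 1,2,5 → found at 5.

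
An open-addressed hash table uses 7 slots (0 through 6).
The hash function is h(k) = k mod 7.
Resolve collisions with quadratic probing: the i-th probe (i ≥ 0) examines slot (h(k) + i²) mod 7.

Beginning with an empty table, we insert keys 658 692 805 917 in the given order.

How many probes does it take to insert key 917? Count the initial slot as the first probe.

3

Insert 658: h=0, slot 0 empty -> index 0.
Insert 692: h=6, slot 6 empty -> index 6.
Insert 805: h=0, slot 0 occupied -> index 1.
Insert 917: h=0, slots 0,1 occupied -> index 4.
Table: [658, 805, -, -, 917, -, 692]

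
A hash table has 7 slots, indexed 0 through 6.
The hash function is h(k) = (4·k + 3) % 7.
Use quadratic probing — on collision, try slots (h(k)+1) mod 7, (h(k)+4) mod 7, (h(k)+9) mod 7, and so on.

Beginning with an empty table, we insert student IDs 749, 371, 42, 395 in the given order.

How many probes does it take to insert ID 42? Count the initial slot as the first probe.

749 hashes to 3; slot 3 is free → place at 3.
371 hashes to 3; 3 taken → place at 4.
42 hashes to 3; 3,4 taken → place at 0.
395 hashes to 1; slot 1 is free → place at 1.
Table: [42, 395, ., 749, 371, ., .]

3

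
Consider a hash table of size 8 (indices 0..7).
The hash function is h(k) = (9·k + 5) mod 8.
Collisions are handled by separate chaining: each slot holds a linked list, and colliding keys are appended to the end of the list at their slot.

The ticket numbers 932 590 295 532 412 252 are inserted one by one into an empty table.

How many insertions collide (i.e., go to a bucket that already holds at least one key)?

3

932 → bucket 1
590 → bucket 3
295 → bucket 4
532 → bucket 1 (collision)
412 → bucket 1 (collision)
252 → bucket 1 (collision)
Final buckets:
0: -
1: 932 -> 532 -> 412 -> 252
2: -
3: 590
4: 295
5: -
6: -
7: -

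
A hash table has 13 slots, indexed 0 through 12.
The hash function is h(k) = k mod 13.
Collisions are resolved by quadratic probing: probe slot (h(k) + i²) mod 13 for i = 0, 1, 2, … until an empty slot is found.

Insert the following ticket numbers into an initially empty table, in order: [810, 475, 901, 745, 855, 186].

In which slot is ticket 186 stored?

810 hashes to 4; slot 4 is free -> place at 4.
475 hashes to 7; slot 7 is free -> place at 7.
901 hashes to 4; 4 taken -> place at 5.
745 hashes to 4; 4,5 taken -> place at 8.
855 hashes to 10; slot 10 is free -> place at 10.
186 hashes to 4; 4,5,8 taken -> place at 0.
Table: [186, —, —, —, 810, 901, —, 475, 745, —, 855, —, —]

0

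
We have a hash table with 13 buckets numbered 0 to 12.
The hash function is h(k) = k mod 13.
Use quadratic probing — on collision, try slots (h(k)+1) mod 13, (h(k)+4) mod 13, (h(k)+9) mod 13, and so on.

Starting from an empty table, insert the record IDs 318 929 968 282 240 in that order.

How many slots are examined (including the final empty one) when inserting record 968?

318 hashes to 6; slot 6 is free → place at 6.
929 hashes to 6; 6 taken → place at 7.
968 hashes to 6; 6,7 taken → place at 10.
282 hashes to 9; slot 9 is free → place at 9.
240 hashes to 6; 6,7,10 taken → place at 2.
Table: [-, -, 240, -, -, -, 318, 929, -, 282, 968, -, -]

3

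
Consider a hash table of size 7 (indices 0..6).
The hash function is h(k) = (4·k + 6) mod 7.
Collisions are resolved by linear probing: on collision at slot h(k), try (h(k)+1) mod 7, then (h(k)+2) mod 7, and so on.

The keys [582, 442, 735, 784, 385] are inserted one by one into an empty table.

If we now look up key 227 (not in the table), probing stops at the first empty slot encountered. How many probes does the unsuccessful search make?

2

582: h=3 → slot 3
442: h=3, probe 3,4 → slot 4
735: h=6 → slot 6
784: h=6, probe 6,0 → slot 0
385: h=6, probe 6,0,1 → slot 1
Table: [784, 385, ., 582, 442, ., 735]
Lookup 227: h=4, probe 4,5 → slot 5 empty, not found.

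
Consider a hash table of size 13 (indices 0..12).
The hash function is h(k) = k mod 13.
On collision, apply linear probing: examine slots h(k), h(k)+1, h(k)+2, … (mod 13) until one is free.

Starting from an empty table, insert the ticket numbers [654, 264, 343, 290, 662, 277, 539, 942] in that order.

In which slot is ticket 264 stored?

5

654 hashes to 4; slot 4 is free -> place at 4.
264 hashes to 4; 4 taken -> place at 5.
343 hashes to 5; 5 taken -> place at 6.
290 hashes to 4; 4,5,6 taken -> place at 7.
662 hashes to 12; slot 12 is free -> place at 12.
277 hashes to 4; 4,5,6,7 taken -> place at 8.
539 hashes to 6; 6,7,8 taken -> place at 9.
942 hashes to 6; 6,7,8,9 taken -> place at 10.
Table: [∅, ∅, ∅, ∅, 654, 264, 343, 290, 277, 539, 942, ∅, 662]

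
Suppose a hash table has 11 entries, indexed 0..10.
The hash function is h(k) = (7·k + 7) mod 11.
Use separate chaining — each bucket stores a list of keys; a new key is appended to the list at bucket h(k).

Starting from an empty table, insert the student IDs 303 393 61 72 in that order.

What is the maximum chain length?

Insert 303: h=5, bucket 5 empty → new chain.
Insert 393: h=8, bucket 8 empty → new chain.
Insert 61: h=5, bucket 5 nonempty → append to chain.
Insert 72: h=5, bucket 5 nonempty → append to chain.
Final buckets:
0: -
1: -
2: -
3: -
4: -
5: 303 -> 61 -> 72
6: -
7: -
8: 393
9: -
10: -

3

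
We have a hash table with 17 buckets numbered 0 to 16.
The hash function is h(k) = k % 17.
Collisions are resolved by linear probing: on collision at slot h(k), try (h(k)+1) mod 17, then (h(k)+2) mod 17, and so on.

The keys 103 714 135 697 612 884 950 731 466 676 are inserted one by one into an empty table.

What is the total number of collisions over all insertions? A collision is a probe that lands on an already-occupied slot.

103: h=1 -> slot 1
714: h=0 -> slot 0
135: h=16 -> slot 16
697: h=0, probe 0,1,2 -> slot 2
612: h=0, probe 0,1,2,3 -> slot 3
884: h=0, probe 0,1,2,3,4 -> slot 4
950: h=15 -> slot 15
731: h=0, probe 0,1,2,3,4,5 -> slot 5
466: h=7 -> slot 7
676: h=13 -> slot 13
Table: [714, 103, 697, 612, 884, 731, -, 466, -, -, -, -, -, 676, -, 950, 135]

14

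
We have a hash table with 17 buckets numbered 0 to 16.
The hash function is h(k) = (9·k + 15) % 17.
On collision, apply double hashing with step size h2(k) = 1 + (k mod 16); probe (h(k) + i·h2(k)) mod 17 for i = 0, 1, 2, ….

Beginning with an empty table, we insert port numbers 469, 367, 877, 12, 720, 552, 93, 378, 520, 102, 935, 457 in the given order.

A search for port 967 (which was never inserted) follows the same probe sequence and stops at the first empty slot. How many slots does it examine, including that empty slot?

3

469: h=3 -> slot 3
367: h=3, h2=16, probe 3,2 -> slot 2
877: h=3, h2=14, probe 3,0 -> slot 0
12: h=4 -> slot 4
720: h=1 -> slot 1
552: h=2, h2=9, probe 2,11 -> slot 11
93: h=2, h2=14, probe 2,16 -> slot 16
378: h=0, h2=11, probe 0,11,5 -> slot 5
520: h=3, h2=9, probe 3,12 -> slot 12
102: h=15 -> slot 15
935: h=15, h2=8, probe 15,6 -> slot 6
457: h=14 -> slot 14
Table: [877, 720, 367, 469, 12, 378, 935, -, -, -, -, 552, 520, -, 457, 102, 93]
Lookup 967: h=14, h2=8, probe 14,5,13 → slot 13 empty, not found.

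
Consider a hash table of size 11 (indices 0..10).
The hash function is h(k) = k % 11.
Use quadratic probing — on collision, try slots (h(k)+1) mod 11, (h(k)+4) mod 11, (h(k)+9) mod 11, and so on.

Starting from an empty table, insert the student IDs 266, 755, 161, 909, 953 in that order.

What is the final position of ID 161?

8

266: h=2 => slot 2
755: h=7 => slot 7
161: h=7, probe 7,8 => slot 8
909: h=7, probe 7,8,0 => slot 0
953: h=7, probe 7,8,0,5 => slot 5
Table: [909, ∅, 266, ∅, ∅, 953, ∅, 755, 161, ∅, ∅]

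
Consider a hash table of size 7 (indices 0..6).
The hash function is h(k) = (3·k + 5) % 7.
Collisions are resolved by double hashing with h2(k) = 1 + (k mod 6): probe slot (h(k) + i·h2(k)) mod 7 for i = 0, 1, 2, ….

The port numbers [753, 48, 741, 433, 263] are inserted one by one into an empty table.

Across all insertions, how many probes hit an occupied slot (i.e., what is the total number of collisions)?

4

753 hashes to 3; slot 3 is free -> place at 3.
48 hashes to 2; slot 2 is free -> place at 2.
741 hashes to 2, h2=4; 2 taken -> place at 6.
433 hashes to 2, h2=2; 2 taken -> place at 4.
263 hashes to 3, h2=6; 3,2 taken -> place at 1.
Table: [_, 263, 48, 753, 433, _, 741]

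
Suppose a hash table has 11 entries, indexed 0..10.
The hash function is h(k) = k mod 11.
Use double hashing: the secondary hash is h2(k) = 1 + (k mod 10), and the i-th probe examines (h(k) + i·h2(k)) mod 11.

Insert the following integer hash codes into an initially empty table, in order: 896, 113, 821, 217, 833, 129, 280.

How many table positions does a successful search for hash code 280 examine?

5

Insert 896: h=5, slot 5 empty -> index 5.
Insert 113: h=3, slot 3 empty -> index 3.
Insert 821: h=7, slot 7 empty -> index 7.
Insert 217: h=8, slot 8 empty -> index 8.
Insert 833: h=8, h2=4, slot 8 occupied -> index 1.
Insert 129: h=8, h2=10, slots 8,7 occupied -> index 6.
Insert 280: h=5, h2=1, slots 5,6,7,8 occupied -> index 9.
Table: [_, 833, _, 113, _, 896, 129, 821, 217, 280, _]
Lookup 280: h=5, h2=1, probe 5,6,7,8,9 → found at 9.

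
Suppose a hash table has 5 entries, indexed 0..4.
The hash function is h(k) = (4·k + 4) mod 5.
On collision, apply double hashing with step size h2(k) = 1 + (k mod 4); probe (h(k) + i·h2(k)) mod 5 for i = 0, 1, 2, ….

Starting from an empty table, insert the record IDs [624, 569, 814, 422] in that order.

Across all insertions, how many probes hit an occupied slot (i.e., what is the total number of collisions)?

5

Insert 624: h=0, slot 0 empty -> index 0.
Insert 569: h=0, h2=2, slot 0 occupied -> index 2.
Insert 814: h=0, h2=3, slot 0 occupied -> index 3.
Insert 422: h=2, h2=3, slots 2,0,3 occupied -> index 1.
Table: [624, 422, 569, 814, ∅]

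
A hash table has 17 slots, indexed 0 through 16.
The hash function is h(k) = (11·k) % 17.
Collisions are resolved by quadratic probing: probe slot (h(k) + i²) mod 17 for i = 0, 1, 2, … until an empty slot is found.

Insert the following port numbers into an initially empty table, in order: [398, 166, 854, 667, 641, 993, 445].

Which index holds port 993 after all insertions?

Insert 398: h=9, slot 9 empty → index 9.
Insert 166: h=7, slot 7 empty → index 7.
Insert 854: h=10, slot 10 empty → index 10.
Insert 667: h=10, slot 10 occupied → index 11.
Insert 641: h=13, slot 13 empty → index 13.
Insert 993: h=9, slots 9,10,13 occupied → index 1.
Insert 445: h=16, slot 16 empty → index 16.
Table: [., 993, ., ., ., ., ., 166, ., 398, 854, 667, ., 641, ., ., 445]

1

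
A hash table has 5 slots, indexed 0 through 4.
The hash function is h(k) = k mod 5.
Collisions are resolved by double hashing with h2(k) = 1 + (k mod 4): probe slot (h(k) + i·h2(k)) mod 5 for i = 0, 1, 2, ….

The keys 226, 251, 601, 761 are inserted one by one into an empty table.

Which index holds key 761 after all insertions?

2

226: h=1 => slot 1
251: h=1, h2=4, probe 1,0 => slot 0
601: h=1, h2=2, probe 1,3 => slot 3
761: h=1, h2=2, probe 1,3,0,2 => slot 2
Table: [251, 226, 761, 601, ∅]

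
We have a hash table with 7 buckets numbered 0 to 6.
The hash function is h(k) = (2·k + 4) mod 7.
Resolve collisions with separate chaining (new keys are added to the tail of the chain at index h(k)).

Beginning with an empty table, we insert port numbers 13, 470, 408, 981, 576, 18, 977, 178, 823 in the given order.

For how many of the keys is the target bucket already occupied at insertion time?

Insert 13: h=2, bucket 2 empty → new chain.
Insert 470: h=6, bucket 6 empty → new chain.
Insert 408: h=1, bucket 1 empty → new chain.
Insert 981: h=6, bucket 6 nonempty → append to chain.
Insert 576: h=1, bucket 1 nonempty → append to chain.
Insert 18: h=5, bucket 5 empty → new chain.
Insert 977: h=5, bucket 5 nonempty → append to chain.
Insert 178: h=3, bucket 3 empty → new chain.
Insert 823: h=5, bucket 5 nonempty → append to chain.
Final buckets:
0: ∅
1: 408 -> 576
2: 13
3: 178
4: ∅
5: 18 -> 977 -> 823
6: 470 -> 981

4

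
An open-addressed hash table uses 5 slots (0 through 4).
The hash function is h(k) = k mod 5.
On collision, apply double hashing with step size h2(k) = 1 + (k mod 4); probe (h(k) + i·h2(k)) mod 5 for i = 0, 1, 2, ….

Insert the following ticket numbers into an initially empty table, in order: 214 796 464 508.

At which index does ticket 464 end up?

0

214: h=4 -> slot 4
796: h=1 -> slot 1
464: h=4, h2=1, probe 4,0 -> slot 0
508: h=3 -> slot 3
Table: [464, 796, _, 508, 214]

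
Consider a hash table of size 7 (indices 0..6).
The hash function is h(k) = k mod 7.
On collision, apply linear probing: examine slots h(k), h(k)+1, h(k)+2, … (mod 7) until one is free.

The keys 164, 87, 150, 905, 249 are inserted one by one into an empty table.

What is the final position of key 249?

164 hashes to 3; slot 3 is free -> place at 3.
87 hashes to 3; 3 taken -> place at 4.
150 hashes to 3; 3,4 taken -> place at 5.
905 hashes to 2; slot 2 is free -> place at 2.
249 hashes to 4; 4,5 taken -> place at 6.
Table: [—, —, 905, 164, 87, 150, 249]

6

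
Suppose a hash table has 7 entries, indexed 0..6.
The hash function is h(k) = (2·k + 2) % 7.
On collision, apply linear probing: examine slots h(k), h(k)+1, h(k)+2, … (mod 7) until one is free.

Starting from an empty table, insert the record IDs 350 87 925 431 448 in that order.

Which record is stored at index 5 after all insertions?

350: h=2 => slot 2
87: h=1 => slot 1
925: h=4 => slot 4
431: h=3 => slot 3
448: h=2, probe 2,3,4,5 => slot 5
Table: [—, 87, 350, 431, 925, 448, —]

448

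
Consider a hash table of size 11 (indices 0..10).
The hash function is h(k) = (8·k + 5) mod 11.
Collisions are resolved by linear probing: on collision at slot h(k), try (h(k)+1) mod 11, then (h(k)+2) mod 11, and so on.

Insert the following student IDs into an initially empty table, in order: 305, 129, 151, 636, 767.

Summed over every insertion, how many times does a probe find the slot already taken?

305 hashes to 3; slot 3 is free → place at 3.
129 hashes to 3; 3 taken → place at 4.
151 hashes to 3; 3,4 taken → place at 5.
636 hashes to 0; slot 0 is free → place at 0.
767 hashes to 3; 3,4,5 taken → place at 6.
Table: [636, ., ., 305, 129, 151, 767, ., ., ., .]

6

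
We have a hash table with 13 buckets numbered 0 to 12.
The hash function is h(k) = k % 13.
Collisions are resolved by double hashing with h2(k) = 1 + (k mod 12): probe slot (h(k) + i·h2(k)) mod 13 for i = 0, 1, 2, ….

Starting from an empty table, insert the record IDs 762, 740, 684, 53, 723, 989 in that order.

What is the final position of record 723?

3

762 hashes to 8; slot 8 is free -> place at 8.
740 hashes to 12; slot 12 is free -> place at 12.
684 hashes to 8, h2=1; 8 taken -> place at 9.
53 hashes to 1; slot 1 is free -> place at 1.
723 hashes to 8, h2=4; 8,12 taken -> place at 3.
989 hashes to 1, h2=6; 1 taken -> place at 7.
Table: [-, 53, -, 723, -, -, -, 989, 762, 684, -, -, 740]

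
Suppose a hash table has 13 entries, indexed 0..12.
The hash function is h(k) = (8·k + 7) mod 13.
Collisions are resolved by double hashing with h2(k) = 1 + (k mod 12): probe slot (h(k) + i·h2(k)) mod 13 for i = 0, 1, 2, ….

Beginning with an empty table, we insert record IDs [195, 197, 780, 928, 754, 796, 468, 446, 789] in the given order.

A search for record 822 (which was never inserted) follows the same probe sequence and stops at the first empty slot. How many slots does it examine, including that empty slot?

2

195: h=7 => slot 7
197: h=10 => slot 10
780: h=7, h2=1, probe 7,8 => slot 8
928: h=8, h2=5, probe 8,0 => slot 0
754: h=7, h2=11, probe 7,5 => slot 5
796: h=5, h2=5, probe 5,10,2 => slot 2
468: h=7, h2=1, probe 7,8,9 => slot 9
446: h=0, h2=3, probe 0,3 => slot 3
789: h=1 => slot 1
Table: [928, 789, 796, 446, ., 754, ., 195, 780, 468, 197, ., .]
Lookup 822: h=5, h2=7, probe 5,12 → slot 12 empty, not found.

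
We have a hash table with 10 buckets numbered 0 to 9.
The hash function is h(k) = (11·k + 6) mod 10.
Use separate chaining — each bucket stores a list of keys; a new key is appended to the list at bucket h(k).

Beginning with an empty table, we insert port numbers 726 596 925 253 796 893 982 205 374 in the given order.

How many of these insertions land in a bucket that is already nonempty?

4

726 → bucket 2
596 → bucket 2 (collision)
925 → bucket 1
253 → bucket 9
796 → bucket 2 (collision)
893 → bucket 9 (collision)
982 → bucket 8
205 → bucket 1 (collision)
374 → bucket 0
Final buckets:
0: 374
1: 925 -> 205
2: 726 -> 596 -> 796
3: —
4: —
5: —
6: —
7: —
8: 982
9: 253 -> 893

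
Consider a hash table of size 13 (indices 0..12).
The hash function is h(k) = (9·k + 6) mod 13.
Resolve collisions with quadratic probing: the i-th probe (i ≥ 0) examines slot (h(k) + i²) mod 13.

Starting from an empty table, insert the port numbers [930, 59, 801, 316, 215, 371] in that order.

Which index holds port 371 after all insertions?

7

Insert 930: h=4, slot 4 empty -> index 4.
Insert 59: h=4, slot 4 occupied -> index 5.
Insert 801: h=0, slot 0 empty -> index 0.
Insert 316: h=3, slot 3 empty -> index 3.
Insert 215: h=4, slots 4,5 occupied -> index 8.
Insert 371: h=4, slots 4,5,8,0 occupied -> index 7.
Table: [801, ., ., 316, 930, 59, ., 371, 215, ., ., ., .]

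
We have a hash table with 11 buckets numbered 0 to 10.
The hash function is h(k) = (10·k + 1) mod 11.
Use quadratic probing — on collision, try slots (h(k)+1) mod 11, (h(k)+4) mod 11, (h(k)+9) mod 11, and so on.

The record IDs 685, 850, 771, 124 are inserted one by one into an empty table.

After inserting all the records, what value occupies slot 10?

685: h=9 -> slot 9
850: h=9, probe 9,10 -> slot 10
771: h=0 -> slot 0
124: h=9, probe 9,10,2 -> slot 2
Table: [771, -, 124, -, -, -, -, -, -, 685, 850]

850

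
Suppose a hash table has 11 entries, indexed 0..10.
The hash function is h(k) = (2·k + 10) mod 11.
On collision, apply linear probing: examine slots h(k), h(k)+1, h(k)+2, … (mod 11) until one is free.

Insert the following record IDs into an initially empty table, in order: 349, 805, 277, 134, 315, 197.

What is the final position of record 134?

6

Insert 349: h=4, slot 4 empty -> index 4.
Insert 805: h=3, slot 3 empty -> index 3.
Insert 277: h=3, slots 3,4 occupied -> index 5.
Insert 134: h=3, slots 3,4,5 occupied -> index 6.
Insert 315: h=2, slot 2 empty -> index 2.
Insert 197: h=8, slot 8 empty -> index 8.
Table: [., ., 315, 805, 349, 277, 134, ., 197, ., .]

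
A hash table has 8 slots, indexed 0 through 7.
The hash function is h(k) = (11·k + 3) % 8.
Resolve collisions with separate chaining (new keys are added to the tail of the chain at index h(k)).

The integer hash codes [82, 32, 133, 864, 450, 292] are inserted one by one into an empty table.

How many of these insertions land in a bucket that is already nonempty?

Insert 82: h=1, bucket 1 empty → new chain.
Insert 32: h=3, bucket 3 empty → new chain.
Insert 133: h=2, bucket 2 empty → new chain.
Insert 864: h=3, bucket 3 nonempty → append to chain.
Insert 450: h=1, bucket 1 nonempty → append to chain.
Insert 292: h=7, bucket 7 empty → new chain.
Final buckets:
0: -
1: 82 -> 450
2: 133
3: 32 -> 864
4: -
5: -
6: -
7: 292

2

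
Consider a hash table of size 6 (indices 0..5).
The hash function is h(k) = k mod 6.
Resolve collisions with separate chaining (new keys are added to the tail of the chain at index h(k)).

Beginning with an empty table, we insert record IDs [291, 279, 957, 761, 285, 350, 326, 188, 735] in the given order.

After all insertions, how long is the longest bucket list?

Insert 291: h=3, bucket 3 empty -> new chain.
Insert 279: h=3, bucket 3 nonempty -> append to chain.
Insert 957: h=3, bucket 3 nonempty -> append to chain.
Insert 761: h=5, bucket 5 empty -> new chain.
Insert 285: h=3, bucket 3 nonempty -> append to chain.
Insert 350: h=2, bucket 2 empty -> new chain.
Insert 326: h=2, bucket 2 nonempty -> append to chain.
Insert 188: h=2, bucket 2 nonempty -> append to chain.
Insert 735: h=3, bucket 3 nonempty -> append to chain.
Final buckets:
0: —
1: —
2: 350 -> 326 -> 188
3: 291 -> 279 -> 957 -> 285 -> 735
4: —
5: 761

5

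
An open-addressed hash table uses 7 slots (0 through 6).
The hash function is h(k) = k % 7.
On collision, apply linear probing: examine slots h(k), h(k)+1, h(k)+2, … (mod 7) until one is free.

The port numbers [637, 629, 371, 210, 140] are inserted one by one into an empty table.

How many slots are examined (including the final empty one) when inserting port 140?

637 hashes to 0; slot 0 is free -> place at 0.
629 hashes to 6; slot 6 is free -> place at 6.
371 hashes to 0; 0 taken -> place at 1.
210 hashes to 0; 0,1 taken -> place at 2.
140 hashes to 0; 0,1,2 taken -> place at 3.
Table: [637, 371, 210, 140, —, —, 629]

4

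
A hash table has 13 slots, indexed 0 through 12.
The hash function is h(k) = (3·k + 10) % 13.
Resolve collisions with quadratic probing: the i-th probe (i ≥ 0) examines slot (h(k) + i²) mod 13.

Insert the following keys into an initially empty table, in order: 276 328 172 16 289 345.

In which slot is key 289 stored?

Insert 276: h=6, slot 6 empty -> index 6.
Insert 328: h=6, slot 6 occupied -> index 7.
Insert 172: h=6, slots 6,7 occupied -> index 10.
Insert 16: h=6, slots 6,7,10 occupied -> index 2.
Insert 289: h=6, slots 6,7,10,2 occupied -> index 9.
Insert 345: h=5, slot 5 empty -> index 5.
Table: [_, _, 16, _, _, 345, 276, 328, _, 289, 172, _, _]

9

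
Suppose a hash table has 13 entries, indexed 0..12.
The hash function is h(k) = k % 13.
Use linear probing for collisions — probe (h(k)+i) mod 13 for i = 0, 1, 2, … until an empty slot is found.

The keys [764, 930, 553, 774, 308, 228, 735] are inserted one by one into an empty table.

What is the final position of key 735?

764 hashes to 10; slot 10 is free -> place at 10.
930 hashes to 7; slot 7 is free -> place at 7.
553 hashes to 7; 7 taken -> place at 8.
774 hashes to 7; 7,8 taken -> place at 9.
308 hashes to 9; 9,10 taken -> place at 11.
228 hashes to 7; 7,8,9,10,11 taken -> place at 12.
735 hashes to 7; 7,8,9,10,11,12 taken -> place at 0.
Table: [735, _, _, _, _, _, _, 930, 553, 774, 764, 308, 228]

0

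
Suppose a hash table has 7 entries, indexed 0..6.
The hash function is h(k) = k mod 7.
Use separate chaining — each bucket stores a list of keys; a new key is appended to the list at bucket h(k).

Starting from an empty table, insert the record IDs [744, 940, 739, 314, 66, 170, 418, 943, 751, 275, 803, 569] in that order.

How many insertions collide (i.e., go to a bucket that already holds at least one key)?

7

744 → bucket 2
940 → bucket 2 (collision)
739 → bucket 4
314 → bucket 6
66 → bucket 3
170 → bucket 2 (collision)
418 → bucket 5
943 → bucket 5 (collision)
751 → bucket 2 (collision)
275 → bucket 2 (collision)
803 → bucket 5 (collision)
569 → bucket 2 (collision)
Final buckets:
0: .
1: .
2: 744 -> 940 -> 170 -> 751 -> 275 -> 569
3: 66
4: 739
5: 418 -> 943 -> 803
6: 314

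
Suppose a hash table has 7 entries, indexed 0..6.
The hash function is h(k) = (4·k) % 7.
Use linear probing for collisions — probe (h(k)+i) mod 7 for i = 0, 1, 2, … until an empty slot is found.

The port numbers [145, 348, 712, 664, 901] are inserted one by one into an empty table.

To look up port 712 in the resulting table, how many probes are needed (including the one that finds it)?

3

Insert 145: h=6, slot 6 empty => index 6.
Insert 348: h=6, slot 6 occupied => index 0.
Insert 712: h=6, slots 6,0 occupied => index 1.
Insert 664: h=3, slot 3 empty => index 3.
Insert 901: h=6, slots 6,0,1 occupied => index 2.
Table: [348, 712, 901, 664, ∅, ∅, 145]
Lookup 712: h=6, probe 6,0,1 → found at 1.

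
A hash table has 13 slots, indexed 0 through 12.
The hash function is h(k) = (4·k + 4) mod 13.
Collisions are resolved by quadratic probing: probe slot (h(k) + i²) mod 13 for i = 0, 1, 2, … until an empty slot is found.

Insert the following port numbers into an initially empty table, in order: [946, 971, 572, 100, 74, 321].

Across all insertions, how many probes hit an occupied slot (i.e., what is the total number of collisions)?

Insert 946: h=5, slot 5 empty → index 5.
Insert 971: h=1, slot 1 empty → index 1.
Insert 572: h=4, slot 4 empty → index 4.
Insert 100: h=1, slot 1 occupied → index 2.
Insert 74: h=1, slots 1,2,5 occupied → index 10.
Insert 321: h=1, slots 1,2,5,10,4 occupied → index 0.
Table: [321, 971, 100, -, 572, 946, -, -, -, -, 74, -, -]

9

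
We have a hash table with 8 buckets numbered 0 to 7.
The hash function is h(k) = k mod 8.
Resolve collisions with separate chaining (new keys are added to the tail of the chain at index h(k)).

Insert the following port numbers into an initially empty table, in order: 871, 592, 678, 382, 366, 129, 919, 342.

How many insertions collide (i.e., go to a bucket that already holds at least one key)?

Insert 871: h=7, bucket 7 empty -> new chain.
Insert 592: h=0, bucket 0 empty -> new chain.
Insert 678: h=6, bucket 6 empty -> new chain.
Insert 382: h=6, bucket 6 nonempty -> append to chain.
Insert 366: h=6, bucket 6 nonempty -> append to chain.
Insert 129: h=1, bucket 1 empty -> new chain.
Insert 919: h=7, bucket 7 nonempty -> append to chain.
Insert 342: h=6, bucket 6 nonempty -> append to chain.
Final buckets:
0: 592
1: 129
2: .
3: .
4: .
5: .
6: 678 -> 382 -> 366 -> 342
7: 871 -> 919

4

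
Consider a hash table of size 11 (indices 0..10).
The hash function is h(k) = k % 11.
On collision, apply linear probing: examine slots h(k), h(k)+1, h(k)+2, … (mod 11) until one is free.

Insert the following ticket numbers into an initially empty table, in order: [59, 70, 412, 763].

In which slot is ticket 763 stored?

59: h=4 → slot 4
70: h=4, probe 4,5 → slot 5
412: h=5, probe 5,6 → slot 6
763: h=4, probe 4,5,6,7 → slot 7
Table: [., ., ., ., 59, 70, 412, 763, ., ., .]

7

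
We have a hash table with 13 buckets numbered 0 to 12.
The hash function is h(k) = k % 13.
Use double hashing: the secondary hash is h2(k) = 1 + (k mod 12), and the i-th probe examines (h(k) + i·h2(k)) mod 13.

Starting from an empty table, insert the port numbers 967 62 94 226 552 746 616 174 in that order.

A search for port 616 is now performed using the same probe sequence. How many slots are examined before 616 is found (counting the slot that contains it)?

3

Insert 967: h=5, slot 5 empty => index 5.
Insert 62: h=10, slot 10 empty => index 10.
Insert 94: h=3, slot 3 empty => index 3.
Insert 226: h=5, h2=11, slots 5,3 occupied => index 1.
Insert 552: h=6, slot 6 empty => index 6.
Insert 746: h=5, h2=3, slot 5 occupied => index 8.
Insert 616: h=5, h2=5, slots 5,10 occupied => index 2.
Insert 174: h=5, h2=7, slot 5 occupied => index 12.
Table: [—, 226, 616, 94, —, 967, 552, —, 746, —, 62, —, 174]
Lookup 616: h=5, h2=5, probe 5,10,2 → found at 2.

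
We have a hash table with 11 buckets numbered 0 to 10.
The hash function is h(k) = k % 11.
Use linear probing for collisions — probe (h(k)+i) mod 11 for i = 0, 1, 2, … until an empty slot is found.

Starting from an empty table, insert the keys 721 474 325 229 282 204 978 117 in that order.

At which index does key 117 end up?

721: h=6 => slot 6
474: h=1 => slot 1
325: h=6, probe 6,7 => slot 7
229: h=9 => slot 9
282: h=7, probe 7,8 => slot 8
204: h=6, probe 6,7,8,9,10 => slot 10
978: h=10, probe 10,0 => slot 0
117: h=7, probe 7,8,9,10,0,1,2 => slot 2
Table: [978, 474, 117, ., ., ., 721, 325, 282, 229, 204]

2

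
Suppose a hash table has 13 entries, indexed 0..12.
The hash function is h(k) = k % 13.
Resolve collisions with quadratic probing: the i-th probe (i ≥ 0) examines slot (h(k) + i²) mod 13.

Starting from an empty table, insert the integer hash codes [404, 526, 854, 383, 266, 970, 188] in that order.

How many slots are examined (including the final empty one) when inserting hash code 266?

3

Insert 404: h=1, slot 1 empty => index 1.
Insert 526: h=6, slot 6 empty => index 6.
Insert 854: h=9, slot 9 empty => index 9.
Insert 383: h=6, slot 6 occupied => index 7.
Insert 266: h=6, slots 6,7 occupied => index 10.
Insert 970: h=8, slot 8 empty => index 8.
Insert 188: h=6, slots 6,7,10 occupied => index 2.
Table: [∅, 404, 188, ∅, ∅, ∅, 526, 383, 970, 854, 266, ∅, ∅]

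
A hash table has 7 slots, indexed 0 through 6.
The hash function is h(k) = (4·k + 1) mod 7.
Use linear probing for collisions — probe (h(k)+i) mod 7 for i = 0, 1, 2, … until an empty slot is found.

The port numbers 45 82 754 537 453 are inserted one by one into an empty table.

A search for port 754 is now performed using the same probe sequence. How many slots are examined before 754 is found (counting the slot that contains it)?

2

45 hashes to 6; slot 6 is free → place at 6.
82 hashes to 0; slot 0 is free → place at 0.
754 hashes to 0; 0 taken → place at 1.
537 hashes to 0; 0,1 taken → place at 2.
453 hashes to 0; 0,1,2 taken → place at 3.
Table: [82, 754, 537, 453, ., ., 45]
Lookup 754: h=0, probe 0,1 → found at 1.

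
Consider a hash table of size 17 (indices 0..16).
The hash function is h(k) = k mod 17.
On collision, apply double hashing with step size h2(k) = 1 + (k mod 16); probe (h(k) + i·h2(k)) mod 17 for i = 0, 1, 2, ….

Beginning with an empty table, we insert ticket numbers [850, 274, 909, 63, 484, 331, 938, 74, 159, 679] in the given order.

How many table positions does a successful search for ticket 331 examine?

2

850: h=0 → slot 0
274: h=2 → slot 2
909: h=8 → slot 8
63: h=12 → slot 12
484: h=8, h2=5, probe 8,13 → slot 13
331: h=8, h2=12, probe 8,3 → slot 3
938: h=3, h2=11, probe 3,14 → slot 14
74: h=6 → slot 6
159: h=6, h2=16, probe 6,5 → slot 5
679: h=16 → slot 16
Table: [850, _, 274, 331, _, 159, 74, _, 909, _, _, _, 63, 484, 938, _, 679]
Lookup 331: h=8, h2=12, probe 8,3 → found at 3.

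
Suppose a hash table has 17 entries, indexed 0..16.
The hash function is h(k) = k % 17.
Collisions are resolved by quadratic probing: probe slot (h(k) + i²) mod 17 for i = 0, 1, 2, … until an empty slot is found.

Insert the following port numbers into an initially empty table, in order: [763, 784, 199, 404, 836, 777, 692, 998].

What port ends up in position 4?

763: h=15 → slot 15
784: h=2 → slot 2
199: h=12 → slot 12
404: h=13 → slot 13
836: h=3 → slot 3
777: h=12, probe 12,13,16 → slot 16
692: h=12, probe 12,13,16,4 → slot 4
998: h=12, probe 12,13,16,4,11 → slot 11
Table: [∅, ∅, 784, 836, 692, ∅, ∅, ∅, ∅, ∅, ∅, 998, 199, 404, ∅, 763, 777]

692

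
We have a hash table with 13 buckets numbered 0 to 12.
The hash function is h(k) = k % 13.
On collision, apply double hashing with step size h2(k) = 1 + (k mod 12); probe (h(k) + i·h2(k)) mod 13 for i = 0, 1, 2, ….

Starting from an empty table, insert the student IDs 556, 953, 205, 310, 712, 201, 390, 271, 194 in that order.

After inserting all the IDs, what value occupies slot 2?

556: h=10 -> slot 10
953: h=4 -> slot 4
205: h=10, h2=2, probe 10,12 -> slot 12
310: h=11 -> slot 11
712: h=10, h2=5, probe 10,2 -> slot 2
201: h=6 -> slot 6
390: h=0 -> slot 0
271: h=11, h2=8, probe 11,6,1 -> slot 1
194: h=12, h2=3, probe 12,2,5 -> slot 5
Table: [390, 271, 712, -, 953, 194, 201, -, -, -, 556, 310, 205]

712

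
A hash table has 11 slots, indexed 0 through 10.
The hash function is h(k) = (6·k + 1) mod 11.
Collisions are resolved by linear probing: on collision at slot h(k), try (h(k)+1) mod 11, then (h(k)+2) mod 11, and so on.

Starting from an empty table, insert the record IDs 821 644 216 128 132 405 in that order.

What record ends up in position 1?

128

Insert 821: h=10, slot 10 empty -> index 10.
Insert 644: h=4, slot 4 empty -> index 4.
Insert 216: h=10, slot 10 occupied -> index 0.
Insert 128: h=10, slots 10,0 occupied -> index 1.
Insert 132: h=1, slot 1 occupied -> index 2.
Insert 405: h=0, slots 0,1,2 occupied -> index 3.
Table: [216, 128, 132, 405, 644, _, _, _, _, _, 821]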